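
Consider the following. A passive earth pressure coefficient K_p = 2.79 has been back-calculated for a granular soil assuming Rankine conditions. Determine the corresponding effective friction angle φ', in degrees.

28.2°

K_p = (1+sin φ)/(1−sin φ) ⇒ sin φ = (K_p − 1)/(K_p + 1) = 0.4723.
φ = arcsin(0.4723) = 28.18°.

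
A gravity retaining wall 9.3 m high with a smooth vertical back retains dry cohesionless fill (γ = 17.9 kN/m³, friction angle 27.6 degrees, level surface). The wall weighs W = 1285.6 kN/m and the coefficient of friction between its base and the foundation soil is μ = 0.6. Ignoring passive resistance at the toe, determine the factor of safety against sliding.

2.72

K_a = tan²(45° − 27.6°/2) = 0.3668.
P_a = ½K_aγH² = 0.5×0.3668×17.9×9.3² = 283.9 kN/m, acting at H/3 = 3.100 m above the base.
FS_sliding = μW / P_a = 0.6×1285.6 / 283.9 = 2.717.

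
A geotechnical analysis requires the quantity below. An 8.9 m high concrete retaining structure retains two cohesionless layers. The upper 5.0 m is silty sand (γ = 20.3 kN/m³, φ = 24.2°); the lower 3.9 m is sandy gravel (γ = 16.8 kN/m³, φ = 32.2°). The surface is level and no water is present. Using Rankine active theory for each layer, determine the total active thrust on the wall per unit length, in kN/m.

266 kN/m

K_a1 = tan²(45°−24.2°/2) = 0.4185; K_a2 = tan²(45°−32.2°/2) = 0.3047.
Layer 1: σ at base = K_a1 γ₁ h₁ = 42.48 kPa; P₁ = ½×42.48×5.0 = 106.2.
Layer 2: σ_v at top = γ₁h₁ = 101.5; σ_h top = K_a2×101.5 = 30.93; σ_h base = K_a2×(101.5+16.8×3.9) = 50.90.
P₂ = ½(30.93+50.90)×3.9 = 159.6. Total P_a = 106.2+159.6 = 265.8 kN/m.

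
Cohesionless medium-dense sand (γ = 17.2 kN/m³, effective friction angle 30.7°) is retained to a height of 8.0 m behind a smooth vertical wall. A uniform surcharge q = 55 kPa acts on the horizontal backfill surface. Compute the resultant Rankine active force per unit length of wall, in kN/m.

K_a = tan²(45° − φ/2) = 0.3240.
Soil triangle: ½ K_a γ H² = 0.5×0.3240×17.2×8.0² = 178.3 kN/m.
Surcharge rectangle: K_a q H = 0.3240×55×8.0 = 142.6 kN/m.
Total = 178.3 + 142.6 = 320.9 kN/m.

321 kN/m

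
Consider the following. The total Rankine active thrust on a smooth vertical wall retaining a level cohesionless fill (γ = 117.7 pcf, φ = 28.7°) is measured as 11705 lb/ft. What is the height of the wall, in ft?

23.8 ft

K_a = 0.3511. P_a = ½ K_a γ H² ⇒ H = √(2P_a/(K_a γ)).
H = √(2×11705/(0.3511×117.7)) = 23.80 ft.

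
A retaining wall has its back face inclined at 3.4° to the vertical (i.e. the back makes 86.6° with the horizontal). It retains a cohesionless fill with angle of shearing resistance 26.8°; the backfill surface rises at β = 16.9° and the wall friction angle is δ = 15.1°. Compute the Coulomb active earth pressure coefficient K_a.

0.487

K_a = sin²(α+φ) / [sin²α · sin(α−δ) · (1 + √{sin(φ+δ)sin(φ−β) / (sin(α−δ)sin(α+β))})²].
With α = 86.6°, φ = 26.8°, δ = 15.1°, β = 16.9°: K_a = 0.4870.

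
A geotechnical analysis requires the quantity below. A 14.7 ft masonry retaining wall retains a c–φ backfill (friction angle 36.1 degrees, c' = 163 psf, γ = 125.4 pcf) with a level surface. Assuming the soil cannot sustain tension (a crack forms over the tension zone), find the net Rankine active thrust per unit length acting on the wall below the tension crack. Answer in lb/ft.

K_a = 0.2585; √K_a = 0.5084.
Tension-crack depth z_c = 2c/(γ√K_a) = 2×163/(125.4×0.5084) = 5.113 ft.
σ_a at base = K_a γ H − 2c√K_a = 0.2585×125.4×14.7 − 2×163×0.5084 = 310.8 psf.
P_a = ½ × 310.8 × (H − z_c) = 0.5×310.8×9.587 = 1490 lb/ft.

1490 lb/ft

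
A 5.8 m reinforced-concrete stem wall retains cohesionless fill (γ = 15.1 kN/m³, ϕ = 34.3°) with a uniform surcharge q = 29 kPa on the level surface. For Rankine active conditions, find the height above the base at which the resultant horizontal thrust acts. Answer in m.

K_a = 0.2792.
Triangular part P₁ = ½K_aγH² = 70.90 at H/3 = 1.933 m; rectangular part P₂ = K_a q H = 46.95 at H/2 = 2.900 m.
ȳ = (P₁·1.933 + P₂·2.900)/(P₁+P₂) = 2.318 m.

2.32 m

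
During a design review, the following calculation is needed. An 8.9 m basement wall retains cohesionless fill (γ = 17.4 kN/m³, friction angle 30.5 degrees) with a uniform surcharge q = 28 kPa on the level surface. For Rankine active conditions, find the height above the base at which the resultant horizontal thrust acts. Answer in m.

K_a = 0.3267.
Triangular part P₁ = ½K_aγH² = 225.1 at H/3 = 2.967 m; rectangular part P₂ = K_a q H = 81.41 at H/2 = 4.450 m.
ȳ = (P₁·2.967 + P₂·4.450)/(P₁+P₂) = 3.361 m.

3.36 m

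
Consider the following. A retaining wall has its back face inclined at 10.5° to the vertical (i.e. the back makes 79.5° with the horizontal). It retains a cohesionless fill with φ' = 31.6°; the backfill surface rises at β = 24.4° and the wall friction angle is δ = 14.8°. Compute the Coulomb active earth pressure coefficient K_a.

0.570

K_a = sin²(α+φ) / [sin²α · sin(α−δ) · (1 + √{sin(φ+δ)sin(φ−β) / (sin(α−δ)sin(α+β))})²].
With α = 79.5°, φ = 31.6°, δ = 14.8°, β = 24.4°: K_a = 0.5701.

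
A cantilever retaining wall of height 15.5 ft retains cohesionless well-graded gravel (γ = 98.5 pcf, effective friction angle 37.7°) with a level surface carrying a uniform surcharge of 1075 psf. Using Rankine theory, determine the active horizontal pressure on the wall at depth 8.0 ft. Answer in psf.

449 psf

K_a = (1 − sin φ)/(1 + sin φ) = 0.2411.
σ_v = γz + q = 98.5 × 8.0 + 1075 = 1863 psf.
σ_h = K_a σ_v = 0.2411 × 1863 = 449.1 psf.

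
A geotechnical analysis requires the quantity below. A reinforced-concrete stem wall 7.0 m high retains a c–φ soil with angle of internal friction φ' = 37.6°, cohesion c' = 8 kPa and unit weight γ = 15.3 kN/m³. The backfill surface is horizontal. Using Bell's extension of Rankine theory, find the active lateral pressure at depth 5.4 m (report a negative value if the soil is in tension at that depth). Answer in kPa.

12.1 kPa

K_a = (1 − sin φ)/(1 + sin φ) = 0.2421.
σ_a = K_a γ z − 2c√K_a = 0.2421×15.3×5.4 − 2×8×0.4921 = 12.13 kPa.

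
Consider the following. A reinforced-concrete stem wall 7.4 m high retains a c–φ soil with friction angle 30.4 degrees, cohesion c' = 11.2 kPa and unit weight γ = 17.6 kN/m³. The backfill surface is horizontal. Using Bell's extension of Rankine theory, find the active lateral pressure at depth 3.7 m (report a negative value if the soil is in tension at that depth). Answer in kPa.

8.53 kPa

K_a = (1 − sin φ)/(1 + sin φ) = 0.3280.
σ_a = K_a γ z − 2c√K_a = 0.3280×17.6×3.7 − 2×11.2×0.5727 = 8.530 kPa.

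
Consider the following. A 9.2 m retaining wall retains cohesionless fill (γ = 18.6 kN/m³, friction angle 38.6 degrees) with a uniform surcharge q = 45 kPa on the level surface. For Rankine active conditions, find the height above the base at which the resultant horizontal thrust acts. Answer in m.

3.60 m

K_a = 0.2316.
Triangular part P₁ = ½K_aγH² = 182.3 at H/3 = 3.067 m; rectangular part P₂ = K_a q H = 95.89 at H/2 = 4.600 m.
ȳ = (P₁·3.067 + P₂·4.600)/(P₁+P₂) = 3.595 m.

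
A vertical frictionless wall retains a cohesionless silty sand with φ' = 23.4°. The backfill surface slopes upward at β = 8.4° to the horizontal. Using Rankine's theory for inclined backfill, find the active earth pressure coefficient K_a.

0.451

K_a = cos β · (cos β − √(cos²β − cos²φ)) / (cos β + √(cos²β − cos²φ)).
cos β = 0.9893, cos φ = 0.9178, √(cos²β − cos²φ) = 0.3693.
K_a = 0.9893 × (0.9893 − 0.3693)/(0.9893 + 0.3693) = 0.4514.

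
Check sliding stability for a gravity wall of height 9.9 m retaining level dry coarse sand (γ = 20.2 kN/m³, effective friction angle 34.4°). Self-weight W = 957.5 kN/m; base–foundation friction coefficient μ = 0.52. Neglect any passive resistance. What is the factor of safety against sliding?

1.81

K_a = tan²(45° − 34.4°/2) = 0.2780.
P_a = ½K_aγH² = 0.5×0.2780×20.2×9.9² = 275.2 kN/m, acting at H/3 = 3.300 m above the base.
FS_sliding = μW / P_a = 0.52×957.5 / 275.2 = 1.809.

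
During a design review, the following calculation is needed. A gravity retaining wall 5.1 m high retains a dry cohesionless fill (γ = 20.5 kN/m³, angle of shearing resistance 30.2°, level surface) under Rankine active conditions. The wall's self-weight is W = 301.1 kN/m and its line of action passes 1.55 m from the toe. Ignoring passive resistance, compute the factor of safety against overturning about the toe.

3.11

K_a = tan²(45° − 30.2°/2) = 0.3307.
P_a = ½K_aγH² = 0.5×0.3307×20.5×5.1² = 88.15 kN/m, acting at H/3 = 1.700 m above the base.
Overturning moment M_o = P_a × H/3 = 88.15 × 1.700 = 149.9.
Resisting moment M_r = W × 1.55 = 301.1 × 1.55 = 466.7.
FS_overturning = M_r/M_o = 466.7/149.9 = 3.114.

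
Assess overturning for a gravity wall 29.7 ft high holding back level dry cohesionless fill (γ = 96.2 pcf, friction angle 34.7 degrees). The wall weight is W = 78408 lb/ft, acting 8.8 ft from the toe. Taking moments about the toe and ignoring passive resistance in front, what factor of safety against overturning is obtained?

K_a = tan²(45° − 34.7°/2) = 0.2745.
P_a = ½K_aγH² = 0.5×0.2745×96.2×29.7² = 11650 lb/ft, acting at H/3 = 9.900 ft above the base.
Overturning moment M_o = P_a × H/3 = 11650 × 9.900 = 115300.
Resisting moment M_r = W × 8.8 = 78408 × 8.8 = 690000.
FS_overturning = M_r/M_o = 690000/115300 = 5.985.

5.98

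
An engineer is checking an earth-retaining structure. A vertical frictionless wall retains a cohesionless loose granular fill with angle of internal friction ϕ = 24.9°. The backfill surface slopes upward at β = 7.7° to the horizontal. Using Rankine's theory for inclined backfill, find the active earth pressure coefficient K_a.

K_a = cos β · (cos β − √(cos²β − cos²φ)) / (cos β + √(cos²β − cos²φ)).
cos β = 0.9910, cos φ = 0.9070, √(cos²β − cos²φ) = 0.3991.
K_a = 0.9910 × (0.9910 − 0.3991)/(0.9910 + 0.3991) = 0.4219.

0.422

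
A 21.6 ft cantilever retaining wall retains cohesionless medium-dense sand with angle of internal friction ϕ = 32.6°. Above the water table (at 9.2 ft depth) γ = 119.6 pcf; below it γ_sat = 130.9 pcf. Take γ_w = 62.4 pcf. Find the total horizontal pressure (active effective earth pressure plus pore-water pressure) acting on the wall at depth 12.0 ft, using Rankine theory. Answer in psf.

562 psf

K_a = (1 − sin φ)/(1 + sin φ) = 0.2997.
γ' = 130.9 − 62.4 = 68.50 pcf.
Effective vertical stress at 12.0 ft: σ'_v = 119.6×9.2 + 68.50×2.80 = 1292 psf.
σ'_h = K_a σ'_v = 0.2997 × 1292 = 387.3 psf; u = γ_w × 2.80 = 174.7 psf.
Total σ_h = 387.3 + 174.7 = 562.0 psf.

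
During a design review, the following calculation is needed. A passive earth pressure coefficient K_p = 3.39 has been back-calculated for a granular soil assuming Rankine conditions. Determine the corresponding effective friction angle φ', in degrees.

33.0°

K_p = (1+sin φ)/(1−sin φ) ⇒ sin φ = (K_p − 1)/(K_p + 1) = 0.5444.
φ = arcsin(0.5444) = 32.98°.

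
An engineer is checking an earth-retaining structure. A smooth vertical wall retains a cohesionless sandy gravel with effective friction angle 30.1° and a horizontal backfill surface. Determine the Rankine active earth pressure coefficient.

K_a = tan²(45° − φ/2) = tan²(29.95°) = 0.3320.

0.332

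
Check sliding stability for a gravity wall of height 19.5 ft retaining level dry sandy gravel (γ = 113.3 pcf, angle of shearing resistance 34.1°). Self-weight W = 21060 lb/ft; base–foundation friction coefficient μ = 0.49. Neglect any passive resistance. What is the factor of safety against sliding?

1.70

K_a = tan²(45° − 34.1°/2) = 0.2815.
P_a = ½K_aγH² = 0.5×0.2815×113.3×19.5² = 6064 lb/ft, acting at H/3 = 6.500 ft above the base.
FS_sliding = μW / P_a = 0.49×21060 / 6064 = 1.702.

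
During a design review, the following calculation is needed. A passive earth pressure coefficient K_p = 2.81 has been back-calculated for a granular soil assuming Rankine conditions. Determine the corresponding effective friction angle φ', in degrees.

K_p = (1+sin φ)/(1−sin φ) ⇒ sin φ = (K_p − 1)/(K_p + 1) = 0.4751.
φ = arcsin(0.4751) = 28.36°.

28.4°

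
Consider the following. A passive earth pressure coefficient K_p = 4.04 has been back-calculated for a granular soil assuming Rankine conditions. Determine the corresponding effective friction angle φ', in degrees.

K_p = (1+sin φ)/(1−sin φ) ⇒ sin φ = (K_p − 1)/(K_p + 1) = 0.6032.
φ = arcsin(0.6032) = 37.10°.

37.1°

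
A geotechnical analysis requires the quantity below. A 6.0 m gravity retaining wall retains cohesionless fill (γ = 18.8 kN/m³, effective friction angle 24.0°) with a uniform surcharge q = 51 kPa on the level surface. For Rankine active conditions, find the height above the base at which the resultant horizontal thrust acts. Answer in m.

2.47 m

K_a = 0.4217.
Triangular part P₁ = ½K_aγH² = 142.7 at H/3 = 2.000 m; rectangular part P₂ = K_a q H = 129.0 at H/2 = 3.000 m.
ȳ = (P₁·2.000 + P₂·3.000)/(P₁+P₂) = 2.475 m.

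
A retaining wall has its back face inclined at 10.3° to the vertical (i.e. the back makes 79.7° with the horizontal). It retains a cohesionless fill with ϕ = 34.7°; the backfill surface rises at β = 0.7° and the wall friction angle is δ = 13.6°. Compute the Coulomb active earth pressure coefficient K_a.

0.332

K_a = sin²(α+φ) / [sin²α · sin(α−δ) · (1 + √{sin(φ+δ)sin(φ−β) / (sin(α−δ)sin(α+β))})²].
With α = 79.7°, φ = 34.7°, δ = 13.6°, β = 0.7°: K_a = 0.3318.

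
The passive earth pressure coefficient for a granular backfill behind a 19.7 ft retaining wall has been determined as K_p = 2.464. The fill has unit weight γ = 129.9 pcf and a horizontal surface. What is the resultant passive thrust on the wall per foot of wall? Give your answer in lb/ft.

62100 lb/ft

P = ½ K_p γ H² = 0.5 × 2.464 × 129.9 × 19.7² = 62110 lb/ft.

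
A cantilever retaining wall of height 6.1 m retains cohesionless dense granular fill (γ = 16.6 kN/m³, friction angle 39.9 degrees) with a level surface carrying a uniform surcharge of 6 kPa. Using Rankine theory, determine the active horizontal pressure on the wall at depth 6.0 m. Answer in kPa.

K_a = (1 − sin φ)/(1 + sin φ) = 0.2184.
σ_v = γz + q = 16.6 × 6.0 + 6 = 105.6 kPa.
σ_h = K_a σ_v = 0.2184 × 105.6 = 23.07 kPa.

23.1 kPa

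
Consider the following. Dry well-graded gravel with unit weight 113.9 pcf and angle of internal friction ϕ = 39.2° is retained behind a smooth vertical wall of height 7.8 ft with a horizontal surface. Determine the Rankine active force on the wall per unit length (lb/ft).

781 lb/ft

K_a = tan²(45° − φ/2) = 0.2255.
P_a = ½ K_a γ H² = 0.5 × 0.2255 × 113.9 × 7.8² = 781.2 lb/ft.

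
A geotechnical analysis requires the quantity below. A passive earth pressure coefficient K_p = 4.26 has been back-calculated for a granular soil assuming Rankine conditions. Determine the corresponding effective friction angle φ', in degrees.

38.3°

K_p = (1+sin φ)/(1−sin φ) ⇒ sin φ = (K_p − 1)/(K_p + 1) = 0.6198.
φ = arcsin(0.6198) = 38.30°.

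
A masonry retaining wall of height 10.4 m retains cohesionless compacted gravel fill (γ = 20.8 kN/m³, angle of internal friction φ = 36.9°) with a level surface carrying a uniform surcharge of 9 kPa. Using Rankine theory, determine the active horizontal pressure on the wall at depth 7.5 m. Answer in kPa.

41.2 kPa

K_a = (1 − sin φ)/(1 + sin φ) = 0.2497.
σ_v = γz + q = 20.8 × 7.5 + 9 = 165.0 kPa.
σ_h = K_a σ_v = 0.2497 × 165.0 = 41.20 kPa.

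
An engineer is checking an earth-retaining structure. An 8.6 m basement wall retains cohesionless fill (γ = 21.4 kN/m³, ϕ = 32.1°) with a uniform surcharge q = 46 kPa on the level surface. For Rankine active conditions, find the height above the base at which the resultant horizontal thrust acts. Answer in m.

3.34 m

K_a = 0.3060.
Triangular part P₁ = ½K_aγH² = 242.2 at H/3 = 2.867 m; rectangular part P₂ = K_a q H = 121.1 at H/2 = 4.300 m.
ȳ = (P₁·2.867 + P₂·4.300)/(P₁+P₂) = 3.344 m.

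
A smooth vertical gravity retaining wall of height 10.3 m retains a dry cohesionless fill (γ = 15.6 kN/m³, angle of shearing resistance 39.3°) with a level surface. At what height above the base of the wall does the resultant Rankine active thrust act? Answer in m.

3.43 m

K_a = 0.2245.
The pressure distribution is triangular, so the resultant acts at H/3 above the base = 10.3/3 = 3.433 m.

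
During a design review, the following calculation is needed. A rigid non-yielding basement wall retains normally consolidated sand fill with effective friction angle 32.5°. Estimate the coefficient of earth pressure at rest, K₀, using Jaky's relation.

0.463

K₀ = 1 − sin φ' = 1 − sin 32.5° = 0.4627.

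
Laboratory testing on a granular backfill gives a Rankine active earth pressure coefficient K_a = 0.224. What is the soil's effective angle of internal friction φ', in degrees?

39.3°

K_a = tan²(45° − φ/2) ⇒ 45° − φ/2 = arctan(√0.224) = 25.33°.
φ = 2(45° − 25.33°) = 39.34°.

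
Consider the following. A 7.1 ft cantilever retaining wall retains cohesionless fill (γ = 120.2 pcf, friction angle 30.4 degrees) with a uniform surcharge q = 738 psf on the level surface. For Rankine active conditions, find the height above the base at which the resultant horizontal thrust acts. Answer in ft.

K_a = 0.3280.
Triangular part P₁ = ½K_aγH² = 993.7 at H/3 = 2.367 ft; rectangular part P₂ = K_a q H = 1719 at H/2 = 3.550 ft.
ȳ = (P₁·2.367 + P₂·3.550)/(P₁+P₂) = 3.116 ft.

3.12 ft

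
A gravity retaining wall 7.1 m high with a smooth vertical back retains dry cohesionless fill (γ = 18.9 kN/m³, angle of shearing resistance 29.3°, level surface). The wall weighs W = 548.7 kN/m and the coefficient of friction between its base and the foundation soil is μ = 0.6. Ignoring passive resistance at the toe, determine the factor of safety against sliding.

K_a = tan²(45° − 29.3°/2) = 0.3428.
P_a = ½K_aγH² = 0.5×0.3428×18.9×7.1² = 163.3 kN/m, acting at H/3 = 2.367 m above the base.
FS_sliding = μW / P_a = 0.6×548.7 / 163.3 = 2.016.

2.02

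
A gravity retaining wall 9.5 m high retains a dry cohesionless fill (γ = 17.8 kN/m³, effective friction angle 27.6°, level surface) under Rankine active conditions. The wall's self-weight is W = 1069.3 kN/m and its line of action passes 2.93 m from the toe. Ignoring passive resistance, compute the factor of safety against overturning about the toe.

3.36

K_a = tan²(45° − 27.6°/2) = 0.3668.
P_a = ½K_aγH² = 0.5×0.3668×17.8×9.5² = 294.6 kN/m, acting at H/3 = 3.167 m above the base.
Overturning moment M_o = P_a × H/3 = 294.6 × 3.167 = 932.9.
Resisting moment M_r = W × 2.93 = 1069.3 × 2.93 = 3133.
FS_overturning = M_r/M_o = 3133/932.9 = 3.358.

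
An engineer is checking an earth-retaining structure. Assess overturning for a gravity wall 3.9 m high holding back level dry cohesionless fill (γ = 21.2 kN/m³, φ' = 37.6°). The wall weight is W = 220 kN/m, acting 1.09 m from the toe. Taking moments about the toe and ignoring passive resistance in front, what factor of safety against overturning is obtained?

4.73

K_a = tan²(45° − 37.6°/2) = 0.2421.
P_a = ½K_aγH² = 0.5×0.2421×21.2×3.9² = 39.04 kN/m, acting at H/3 = 1.300 m above the base.
Overturning moment M_o = P_a × H/3 = 39.04 × 1.300 = 50.75.
Resisting moment M_r = W × 1.09 = 220 × 1.09 = 239.8.
FS_overturning = M_r/M_o = 239.8/50.75 = 4.725.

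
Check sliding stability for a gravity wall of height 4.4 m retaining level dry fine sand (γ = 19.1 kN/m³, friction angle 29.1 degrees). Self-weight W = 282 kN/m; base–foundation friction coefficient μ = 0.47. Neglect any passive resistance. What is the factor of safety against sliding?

2.07

K_a = tan²(45° − 29.1°/2) = 0.3456.
P_a = ½K_aγH² = 0.5×0.3456×19.1×4.4² = 63.90 kN/m, acting at H/3 = 1.467 m above the base.
FS_sliding = μW / P_a = 0.47×282 / 63.90 = 2.074.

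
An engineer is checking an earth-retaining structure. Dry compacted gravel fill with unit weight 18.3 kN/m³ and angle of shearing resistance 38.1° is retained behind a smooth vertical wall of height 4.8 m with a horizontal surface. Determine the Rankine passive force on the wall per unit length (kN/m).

K_p = tan²(45° + φ/2) = 4.222.
P_p = ½ K_p γ H² = 0.5 × 4.222 × 18.3 × 4.8² = 890.2 kN/m.

890 kN/m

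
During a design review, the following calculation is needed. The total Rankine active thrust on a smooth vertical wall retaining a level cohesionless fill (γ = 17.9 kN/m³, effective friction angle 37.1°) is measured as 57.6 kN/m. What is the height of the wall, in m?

5.10 m

K_a = 0.2475. P_a = ½ K_a γ H² ⇒ H = √(2P_a/(K_a γ)).
H = √(2×57.6/(0.2475×17.9)) = 5.099 m.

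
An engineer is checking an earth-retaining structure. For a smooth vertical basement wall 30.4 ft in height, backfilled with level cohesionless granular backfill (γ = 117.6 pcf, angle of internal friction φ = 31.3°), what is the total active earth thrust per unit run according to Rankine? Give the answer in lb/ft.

K_a = tan²(45° − φ/2) = 0.3162.
P_a = ½ K_a γ H² = 0.5 × 0.3162 × 117.6 × 30.4² = 17180 lb/ft.

17200 lb/ft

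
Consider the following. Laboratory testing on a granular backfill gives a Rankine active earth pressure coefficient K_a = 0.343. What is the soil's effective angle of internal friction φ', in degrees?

K_a = tan²(45° − φ/2) ⇒ 45° − φ/2 = arctan(√0.343) = 30.36°.
φ = 2(45° − 30.36°) = 29.29°.

29.3°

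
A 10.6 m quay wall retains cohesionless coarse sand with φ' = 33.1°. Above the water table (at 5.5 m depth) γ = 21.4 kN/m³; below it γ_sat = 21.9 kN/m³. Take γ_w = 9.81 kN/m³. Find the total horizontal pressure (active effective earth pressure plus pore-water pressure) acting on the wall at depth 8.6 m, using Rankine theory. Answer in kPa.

K_a = (1 − sin φ)/(1 + sin φ) = 0.2936.
γ' = 21.9 − 9.81 = 12.09 kN/m³.
Effective vertical stress at 8.6 m: σ'_v = 21.4×5.5 + 12.09×3.10 = 155.2 kPa.
σ'_h = K_a σ'_v = 0.2936 × 155.2 = 45.56 kPa; u = γ_w × 3.10 = 30.41 kPa.
Total σ_h = 45.56 + 30.41 = 75.97 kPa.

76.0 kPa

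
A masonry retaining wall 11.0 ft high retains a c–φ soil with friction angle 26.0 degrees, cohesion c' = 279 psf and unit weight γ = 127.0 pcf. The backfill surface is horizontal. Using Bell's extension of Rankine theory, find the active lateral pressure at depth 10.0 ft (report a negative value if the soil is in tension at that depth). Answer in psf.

K_a = (1 − sin φ)/(1 + sin φ) = 0.3905.
σ_a = K_a γ z − 2c√K_a = 0.3905×127.0×10.0 − 2×279×0.6249 = 147.2 psf.

147 psf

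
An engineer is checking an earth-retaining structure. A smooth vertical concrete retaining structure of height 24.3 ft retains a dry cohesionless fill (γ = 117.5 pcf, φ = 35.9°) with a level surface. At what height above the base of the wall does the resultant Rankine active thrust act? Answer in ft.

8.10 ft

K_a = 0.2607.
The pressure distribution is triangular, so the resultant acts at H/3 above the base = 24.3/3 = 8.100 ft.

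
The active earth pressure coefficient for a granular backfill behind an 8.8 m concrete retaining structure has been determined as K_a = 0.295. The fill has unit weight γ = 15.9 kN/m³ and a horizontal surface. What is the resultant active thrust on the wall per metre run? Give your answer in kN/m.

P = ½ K_a γ H² = 0.5 × 0.295 × 15.9 × 8.8² = 181.6 kN/m.

182 kN/m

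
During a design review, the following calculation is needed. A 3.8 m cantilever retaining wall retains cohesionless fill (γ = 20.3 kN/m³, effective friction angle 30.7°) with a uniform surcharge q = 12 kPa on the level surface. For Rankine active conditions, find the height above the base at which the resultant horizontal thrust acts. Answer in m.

K_a = 0.3240.
Triangular part P₁ = ½K_aγH² = 47.49 at H/3 = 1.267 m; rectangular part P₂ = K_a q H = 14.78 at H/2 = 1.900 m.
ȳ = (P₁·1.267 + P₂·1.900)/(P₁+P₂) = 1.417 m.

1.42 m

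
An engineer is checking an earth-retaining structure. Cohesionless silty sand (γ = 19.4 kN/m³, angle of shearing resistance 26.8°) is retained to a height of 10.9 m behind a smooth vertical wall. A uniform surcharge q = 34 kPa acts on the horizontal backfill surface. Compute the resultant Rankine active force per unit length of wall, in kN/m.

K_a = tan²(45° − φ/2) = 0.3785.
Soil triangle: ½ K_a γ H² = 0.5×0.3785×19.4×10.9² = 436.2 kN/m.
Surcharge rectangle: K_a q H = 0.3785×34×10.9 = 140.3 kN/m.
Total = 436.2 + 140.3 = 576.4 kN/m.

576 kN/m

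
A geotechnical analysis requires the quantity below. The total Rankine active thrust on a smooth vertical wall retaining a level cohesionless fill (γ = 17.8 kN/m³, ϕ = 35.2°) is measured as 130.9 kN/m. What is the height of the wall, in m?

K_a = 0.2687. P_a = ½ K_a γ H² ⇒ H = √(2P_a/(K_a γ)).
H = √(2×130.9/(0.2687×17.8)) = 7.399 m.

7.40 m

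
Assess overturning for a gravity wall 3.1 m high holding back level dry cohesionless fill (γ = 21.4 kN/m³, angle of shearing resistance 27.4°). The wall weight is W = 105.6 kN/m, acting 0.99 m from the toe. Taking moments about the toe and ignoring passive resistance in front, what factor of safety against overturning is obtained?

K_a = tan²(45° − 27.4°/2) = 0.3697.
P_a = ½K_aγH² = 0.5×0.3697×21.4×3.1² = 38.01 kN/m, acting at H/3 = 1.033 m above the base.
Overturning moment M_o = P_a × H/3 = 38.01 × 1.033 = 39.28.
Resisting moment M_r = W × 0.99 = 105.6 × 0.99 = 104.5.
FS_overturning = M_r/M_o = 104.5/39.28 = 2.662.

2.66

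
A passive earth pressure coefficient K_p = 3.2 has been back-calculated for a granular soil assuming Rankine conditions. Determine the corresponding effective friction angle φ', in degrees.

K_p = (1+sin φ)/(1−sin φ) ⇒ sin φ = (K_p − 1)/(K_p + 1) = 0.5238.
φ = arcsin(0.5238) = 31.59°.

31.6°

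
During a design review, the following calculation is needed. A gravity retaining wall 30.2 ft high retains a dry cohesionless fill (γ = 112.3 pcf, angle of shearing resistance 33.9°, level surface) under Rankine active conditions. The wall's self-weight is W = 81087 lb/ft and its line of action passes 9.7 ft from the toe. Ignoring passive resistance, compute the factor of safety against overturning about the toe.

5.37

K_a = tan²(45° − 33.9°/2) = 0.2839.
P_a = ½K_aγH² = 0.5×0.2839×112.3×30.2² = 14540 lb/ft, acting at H/3 = 10.07 ft above the base.
Overturning moment M_o = P_a × H/3 = 14540 × 10.07 = 146400.
Resisting moment M_r = W × 9.7 = 81087 × 9.7 = 786500.
FS_overturning = M_r/M_o = 786500/146400 = 5.374.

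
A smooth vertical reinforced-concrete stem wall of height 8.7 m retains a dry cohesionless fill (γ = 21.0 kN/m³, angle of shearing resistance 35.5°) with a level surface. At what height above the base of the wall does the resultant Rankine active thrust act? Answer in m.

2.90 m

K_a = 0.2653.
The pressure distribution is triangular, so the resultant acts at H/3 above the base = 8.7/3 = 2.900 m.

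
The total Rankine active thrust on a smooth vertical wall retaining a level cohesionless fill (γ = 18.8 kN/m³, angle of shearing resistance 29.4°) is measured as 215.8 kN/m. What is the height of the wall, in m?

8.20 m

K_a = 0.3415. P_a = ½ K_a γ H² ⇒ H = √(2P_a/(K_a γ)).
H = √(2×215.8/(0.3415×18.8)) = 8.199 m.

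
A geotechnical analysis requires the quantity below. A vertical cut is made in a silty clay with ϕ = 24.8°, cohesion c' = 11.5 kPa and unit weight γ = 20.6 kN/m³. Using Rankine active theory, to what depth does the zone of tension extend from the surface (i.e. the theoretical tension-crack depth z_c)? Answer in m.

1.75 m

K_a = tan²(45° − 24.8°/2) = 0.4090; √K_a = 0.6395.
The active pressure is zero where K_a γ z = 2c√K_a, so z_c = 2c/(γ√K_a) = 2×11.5/(20.6×0.6395) = 1.746 m.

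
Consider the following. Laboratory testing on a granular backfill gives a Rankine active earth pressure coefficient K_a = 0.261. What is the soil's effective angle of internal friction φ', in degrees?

35.9°

K_a = tan²(45° − φ/2) ⇒ 45° − φ/2 = arctan(√0.261) = 27.06°.
φ = 2(45° − 27.06°) = 35.88°.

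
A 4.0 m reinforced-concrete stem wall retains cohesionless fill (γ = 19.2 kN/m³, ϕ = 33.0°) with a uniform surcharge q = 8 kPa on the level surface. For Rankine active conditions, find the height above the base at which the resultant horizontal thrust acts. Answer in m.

K_a = 0.2948.
Triangular part P₁ = ½K_aγH² = 45.28 at H/3 = 1.333 m; rectangular part P₂ = K_a q H = 9.434 at H/2 = 2.000 m.
ȳ = (P₁·1.333 + P₂·2.000)/(P₁+P₂) = 1.448 m.

1.45 m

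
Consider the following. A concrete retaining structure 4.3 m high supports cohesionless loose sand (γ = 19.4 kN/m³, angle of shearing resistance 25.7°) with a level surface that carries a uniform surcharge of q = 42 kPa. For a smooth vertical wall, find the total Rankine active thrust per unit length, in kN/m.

142 kN/m

K_a = tan²(45° − φ/2) = 0.3950.
Soil triangle: ½ K_a γ H² = 0.5×0.3950×19.4×4.3² = 70.85 kN/m.
Surcharge rectangle: K_a q H = 0.3950×42×4.3 = 71.34 kN/m.
Total = 70.85 + 71.34 = 142.2 kN/m.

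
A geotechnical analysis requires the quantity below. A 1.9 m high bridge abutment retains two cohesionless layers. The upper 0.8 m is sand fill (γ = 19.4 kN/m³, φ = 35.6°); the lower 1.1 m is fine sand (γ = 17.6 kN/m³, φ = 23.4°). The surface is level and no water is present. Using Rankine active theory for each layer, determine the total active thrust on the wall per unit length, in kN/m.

13.6 kN/m

K_a1 = tan²(45°−35.6°/2) = 0.2641; K_a2 = tan²(45°−23.4°/2) = 0.4315.
Layer 1: σ at base = K_a1 γ₁ h₁ = 4.099 kPa; P₁ = ½×4.099×0.8 = 1.640.
Layer 2: σ_v at top = γ₁h₁ = 15.52; σ_h top = K_a2×15.52 = 6.697; σ_h base = K_a2×(15.52+17.6×1.1) = 15.05.
P₂ = ½(6.697+15.05)×1.1 = 11.96. Total P_a = 1.640+11.96 = 13.60 kN/m.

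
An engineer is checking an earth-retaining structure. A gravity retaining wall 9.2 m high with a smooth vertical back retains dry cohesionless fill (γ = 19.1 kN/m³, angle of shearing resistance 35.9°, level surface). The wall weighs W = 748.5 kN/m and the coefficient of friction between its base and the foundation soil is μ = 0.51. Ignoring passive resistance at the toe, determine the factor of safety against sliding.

1.81

K_a = tan²(45° − 35.9°/2) = 0.2607.
P_a = ½K_aγH² = 0.5×0.2607×19.1×9.2² = 210.8 kN/m, acting at H/3 = 3.067 m above the base.
FS_sliding = μW / P_a = 0.51×748.5 / 210.8 = 1.811.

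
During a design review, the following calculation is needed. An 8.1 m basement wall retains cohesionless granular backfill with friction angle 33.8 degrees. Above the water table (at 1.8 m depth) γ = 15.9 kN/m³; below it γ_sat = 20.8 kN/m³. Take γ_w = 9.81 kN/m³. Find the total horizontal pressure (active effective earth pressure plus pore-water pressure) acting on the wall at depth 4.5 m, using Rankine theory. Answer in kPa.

43.1 kPa

K_a = (1 − sin φ)/(1 + sin φ) = 0.2851.
γ' = 20.8 − 9.81 = 10.99 kN/m³.
Effective vertical stress at 4.5 m: σ'_v = 15.9×1.8 + 10.99×2.70 = 58.29 kPa.
σ'_h = K_a σ'_v = 0.2851 × 58.29 = 16.62 kPa; u = γ_w × 2.70 = 26.49 kPa.
Total σ_h = 16.62 + 26.49 = 43.11 kPa.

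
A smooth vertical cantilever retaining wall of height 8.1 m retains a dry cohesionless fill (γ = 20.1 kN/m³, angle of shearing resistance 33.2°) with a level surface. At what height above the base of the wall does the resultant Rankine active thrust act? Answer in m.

K_a = 0.2924.
The pressure distribution is triangular, so the resultant acts at H/3 above the base = 8.1/3 = 2.700 m.

2.70 m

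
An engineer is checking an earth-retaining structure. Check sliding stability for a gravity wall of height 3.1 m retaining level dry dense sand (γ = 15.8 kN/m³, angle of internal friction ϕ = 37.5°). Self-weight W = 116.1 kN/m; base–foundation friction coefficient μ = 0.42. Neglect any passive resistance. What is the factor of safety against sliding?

2.64

K_a = tan²(45° − 37.5°/2) = 0.2432.
P_a = ½K_aγH² = 0.5×0.2432×15.8×3.1² = 18.46 kN/m, acting at H/3 = 1.033 m above the base.
FS_sliding = μW / P_a = 0.42×116.1 / 18.46 = 2.641.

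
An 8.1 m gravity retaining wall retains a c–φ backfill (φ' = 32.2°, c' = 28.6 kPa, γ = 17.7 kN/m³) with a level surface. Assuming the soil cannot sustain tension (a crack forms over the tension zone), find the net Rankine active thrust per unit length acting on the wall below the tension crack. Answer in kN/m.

K_a = 0.3047; √K_a = 0.5520.
Tension-crack depth z_c = 2c/(γ√K_a) = 2×28.6/(17.7×0.5520) = 5.854 m.
σ_a at base = K_a γ H − 2c√K_a = 0.3047×17.7×8.1 − 2×28.6×0.5520 = 12.11 kPa.
P_a = ½ × 12.11 × (H − z_c) = 0.5×12.11×2.246 = 13.60 kN/m.

13.6 kN/m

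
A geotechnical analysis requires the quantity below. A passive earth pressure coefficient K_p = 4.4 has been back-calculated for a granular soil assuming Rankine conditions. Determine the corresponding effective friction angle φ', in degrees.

39.0°

K_p = (1+sin φ)/(1−sin φ) ⇒ sin φ = (K_p − 1)/(K_p + 1) = 0.6296.
φ = arcsin(0.6296) = 39.02°.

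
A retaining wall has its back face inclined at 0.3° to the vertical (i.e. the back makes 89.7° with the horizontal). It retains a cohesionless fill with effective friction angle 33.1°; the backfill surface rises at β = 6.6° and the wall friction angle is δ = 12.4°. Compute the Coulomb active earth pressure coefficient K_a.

K_a = sin²(α+φ) / [sin²α · sin(α−δ) · (1 + √{sin(φ+δ)sin(φ−β) / (sin(α−δ)sin(α+β))})²].
With α = 89.7°, φ = 33.1°, δ = 12.4°, β = 6.6°: K_a = 0.2928.

0.293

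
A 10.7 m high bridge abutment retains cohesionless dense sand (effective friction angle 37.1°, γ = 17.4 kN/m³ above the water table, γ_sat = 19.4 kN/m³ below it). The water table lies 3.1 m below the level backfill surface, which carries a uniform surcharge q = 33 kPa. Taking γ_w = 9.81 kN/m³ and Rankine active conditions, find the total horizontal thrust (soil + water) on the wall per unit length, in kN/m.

561 kN/m

K_a = tan²(45° − φ/2) = 0.2475.
γ' = 19.4 − 9.81 = 9.590 kN/m³. h₂ = H − d_w = 7.6 m.
σ'_h: at surface K_a·q = 8.167; at WT K_a(q+γd_w) = 21.52; at base K_a(q+γd_w+γ'h₂) = 39.56 kPa.
P₁ = ½(8.167+21.52)×3.1 = 46.01; P₂ = ½(21.52+39.56)×7.6 = 232.1; P_w = ½γ_w h₂² = 283.3.
Total = 46.01+232.1+283.3 = 561.4 kN/m.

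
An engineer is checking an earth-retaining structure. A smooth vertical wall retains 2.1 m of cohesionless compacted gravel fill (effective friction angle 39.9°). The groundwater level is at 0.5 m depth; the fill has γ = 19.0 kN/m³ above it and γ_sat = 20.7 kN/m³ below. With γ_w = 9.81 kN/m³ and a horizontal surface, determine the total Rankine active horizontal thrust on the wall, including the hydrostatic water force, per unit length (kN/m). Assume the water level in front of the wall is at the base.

19.4 kN/m

K_a = tan²(45° − φ/2) = 0.2184.
γ' = 20.7 − 9.81 = 10.89 kN/m³. Depth below WT = 1.6 m.
σ'_h at WT = K_a γ d_w = 2.075 kPa; at base = 2.075 + K_a γ' × 1.6 = 5.881 kPa.
P₁ (0–0.5 m) = ½×2.075×0.5 = 0.5188. P₂ (0.5–2.1 m) = ½(2.075+5.881)×1.6 = 6.365.
P_w = ½ γ_w h₂² = 0.5×9.81×1.6² = 12.56. Total = 0.5188+6.365+12.56 = 19.44 kN/m.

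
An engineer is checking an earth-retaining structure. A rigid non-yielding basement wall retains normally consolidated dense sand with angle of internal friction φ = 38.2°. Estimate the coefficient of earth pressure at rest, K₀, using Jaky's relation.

0.382

K₀ = 1 − sin φ' = 1 − sin 38.2° = 0.3816.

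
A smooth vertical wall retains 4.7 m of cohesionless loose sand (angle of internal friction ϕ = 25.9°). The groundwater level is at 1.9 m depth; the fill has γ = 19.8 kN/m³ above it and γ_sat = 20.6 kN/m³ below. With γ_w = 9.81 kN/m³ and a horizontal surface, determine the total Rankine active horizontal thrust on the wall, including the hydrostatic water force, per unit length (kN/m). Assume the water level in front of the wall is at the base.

110 kN/m

K_a = tan²(45° − φ/2) = 0.3920.
γ' = 20.6 − 9.81 = 10.79 kN/m³. Depth below WT = 2.8 m.
σ'_h at WT = K_a γ d_w = 14.75 kPa; at base = 14.75 + K_a γ' × 2.8 = 26.59 kPa.
P₁ (0–1.9 m) = ½×14.75×1.9 = 14.01. P₂ (1.9–4.7 m) = ½(14.75+26.59)×2.8 = 57.87.
P_w = ½ γ_w h₂² = 0.5×9.81×2.8² = 38.46. Total = 14.01+57.87+38.46 = 110.3 kN/m.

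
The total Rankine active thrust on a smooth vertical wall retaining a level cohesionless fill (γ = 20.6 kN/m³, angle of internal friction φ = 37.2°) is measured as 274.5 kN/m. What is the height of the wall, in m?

10.4 m

K_a = 0.2464. P_a = ½ K_a γ H² ⇒ H = √(2P_a/(K_a γ)).
H = √(2×274.5/(0.2464×20.6)) = 10.40 m.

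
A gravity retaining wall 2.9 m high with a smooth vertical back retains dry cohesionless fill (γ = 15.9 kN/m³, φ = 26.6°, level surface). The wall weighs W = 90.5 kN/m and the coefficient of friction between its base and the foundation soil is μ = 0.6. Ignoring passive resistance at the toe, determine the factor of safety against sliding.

K_a = tan²(45° − 26.6°/2) = 0.3814.
P_a = ½K_aγH² = 0.5×0.3814×15.9×2.9² = 25.50 kN/m, acting at H/3 = 0.9667 m above the base.
FS_sliding = μW / P_a = 0.6×90.5 / 25.50 = 2.129.

2.13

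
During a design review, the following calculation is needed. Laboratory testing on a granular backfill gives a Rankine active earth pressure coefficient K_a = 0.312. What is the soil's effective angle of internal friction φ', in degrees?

K_a = tan²(45° − φ/2) ⇒ 45° − φ/2 = arctan(√0.312) = 29.19°.
φ = 2(45° − 29.19°) = 31.63°.

31.6°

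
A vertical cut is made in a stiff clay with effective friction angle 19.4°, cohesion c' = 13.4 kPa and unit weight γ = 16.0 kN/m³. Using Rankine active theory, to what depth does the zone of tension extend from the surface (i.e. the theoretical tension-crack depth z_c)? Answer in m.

2.37 m

K_a = tan²(45° − 19.4°/2) = 0.5013; √K_a = 0.7080.
The active pressure is zero where K_a γ z = 2c√K_a, so z_c = 2c/(γ√K_a) = 2×13.4/(16.0×0.7080) = 2.366 m.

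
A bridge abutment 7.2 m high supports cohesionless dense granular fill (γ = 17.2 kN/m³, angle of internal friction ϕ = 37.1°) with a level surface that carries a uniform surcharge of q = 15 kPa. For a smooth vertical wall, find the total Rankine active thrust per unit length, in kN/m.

137 kN/m

K_a = tan²(45° − φ/2) = 0.2475.
Soil triangle: ½ K_a γ H² = 0.5×0.2475×17.2×7.2² = 110.3 kN/m.
Surcharge rectangle: K_a q H = 0.2475×15×7.2 = 26.73 kN/m.
Total = 110.3 + 26.73 = 137.1 kN/m.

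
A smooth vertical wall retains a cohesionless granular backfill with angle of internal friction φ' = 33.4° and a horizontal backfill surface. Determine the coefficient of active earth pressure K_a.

0.290

K_a = tan²(45° − φ/2) = tan²(28.30°) = 0.2899.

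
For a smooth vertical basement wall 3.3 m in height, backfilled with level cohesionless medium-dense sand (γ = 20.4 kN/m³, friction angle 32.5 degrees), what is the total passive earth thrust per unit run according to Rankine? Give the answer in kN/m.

K_p = tan²(45° + φ/2) = 3.322.
P_p = ½ K_p γ H² = 0.5 × 3.322 × 20.4 × 3.3² = 369.1 kN/m.

369 kN/m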